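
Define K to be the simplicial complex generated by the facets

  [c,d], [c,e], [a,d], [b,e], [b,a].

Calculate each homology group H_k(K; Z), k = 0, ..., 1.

Take the total order a < b < c < d < e on the vertex set. Then K (dimension 1) consists of the simplices:

  0-simplices (5): a, b, c, d, e
  1-simplices (5): ab, ad, be, cd, ce

so the chain groups are C_0 ≅ Z^5, C_1 ≅ Z^5.

∂_1: C_1 → C_0 sends each edge [p,q] (with p < q) to q − p. For instance
  ∂ad = d − a.
As a 5×5 matrix over Z this has rank 4, with invariant factors (1,1,1,1).

Reading off H_k = ker ∂_k / im ∂_{k+1}:

  H_0: rank C_0 − rank ∂_1 = 5 − 4 = 1, and the invariant factors of ∂_1 are all 1, so H_0 ≅ Z.
  H_1: rank ker ∂_1 − rank ∂_2 = (5 − 4) − 0 = 1, and there is no ∂_2, so H_1 ≅ Z.

(K is a triangulation of the circle S^1.)

H_0 ≅ Z,  H_1 ≅ Z.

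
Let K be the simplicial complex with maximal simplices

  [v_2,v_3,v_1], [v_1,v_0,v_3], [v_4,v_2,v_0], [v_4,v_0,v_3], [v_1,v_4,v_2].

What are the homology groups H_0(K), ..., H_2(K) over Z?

Take the total order v_0 < v_1 < v_2 < v_3 < v_4 on the vertex set. Then K (dimension 2) consists of the simplices:

  0-simplices (5): [v_0], [v_1], [v_2], [v_3], [v_4]
  1-simplices (10): [v_0,v_1], [v_0,v_2], [v_0,v_3], [v_0,v_4], [v_1,v_2], [v_1,v_3], [v_1,v_4], [v_2,v_3], [v_2,v_4], [v_3,v_4]
  2-simplices (5): [v_0,v_1,v_3], [v_0,v_2,v_4], [v_0,v_3,v_4], [v_1,v_2,v_3], [v_1,v_2,v_4]

so the chain groups are C_0 ≅ Z^5, C_1 ≅ Z^10, C_2 ≅ Z^5.

The boundary map ∂_1: C_1 → C_0 is given by ∂[p,q] = [q] − [p]. For instance
  ∂[v_0,v_2] = [v_2] − [v_0].
The 5×10 boundary matrix has rank 4 and Smith normal form diag(1,1,1,1).

Boundary ∂_2: C_2 → C_1 sends each 2-simplex [p,q,r] to [q,r] − [p,r] + [p,q]. For instance
  ∂[v_0,v_1,v_3] = [v_1,v_3] − [v_0,v_3] + [v_0,v_1],
  ∂[v_1,v_2,v_3] = [v_2,v_3] − [v_1,v_3] + [v_1,v_2].
This gives a 10×5 integer matrix of rank 5; reducing to Smith normal form yields diagonal entries (1,1,1,1,1).

Reading off H_k = ker ∂_k / im ∂_{k+1}:

  H_0: rank C_0 − rank ∂_1 = 5 − 4 = 1, and the invariant factors of ∂_1 are all 1, so H_0 = Z.
  H_1: rank ker ∂_1 − rank ∂_2 = (10 − 4) − 5 = 1, and the invariant factors of ∂_2 are all 1, so H_1 = Z.
  H_2: rank ker ∂_2 − rank ∂_3 = (5 − 5) − 0 = 0, and there is no ∂_3, so H_2 = 0.

As a check, the Euler characteristic is 5 − 10 + 5 = 0, which agrees with 1 − 1 + 0 = 0.

H_0 ≅ Z,  H_1 ≅ Z,  H_2 = 0.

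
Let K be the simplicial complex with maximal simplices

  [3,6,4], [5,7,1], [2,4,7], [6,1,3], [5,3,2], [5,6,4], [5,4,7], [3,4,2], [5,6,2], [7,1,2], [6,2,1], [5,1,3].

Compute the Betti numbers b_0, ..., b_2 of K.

b_0 = 1, b_1 = 0, b_2 = 0.

Take the total order 1 < 2 < 3 < 4 < 5 < 6 < 7 on the vertex set. Then K (dimension 2) consists of the simplices:

  0-simplices (7): [1], [2], [3], [4], [5], [6], [7]
  1-simplices (18): [1,2], [1,3], [1,5], [1,6], [1,7], [2,3], [2,4], [2,5], [2,6], [2,7], [3,4], [3,5], [3,6], [4,5], [4,6], [4,7], [5,6], [5,7]
  2-simplices (12): [1,2,6], [1,2,7], [1,3,5], [1,3,6], [1,5,7], [2,3,4], [2,3,5], [2,4,7], [2,5,6], [3,4,6], [4,5,6], [4,5,7]

so the chain groups are C_0 ≅ Z^7, C_1 ≅ Z^18, C_2 ≅ Z^12.

∂_1: C_1 → C_0 sends each edge [p,q] (with p < q) to q − p.
The 7×18 boundary matrix has rank 6 and Smith normal form diag(1,1,1,1,1,1).

Boundary ∂_2: C_2 → C_1 sends each 2-simplex [p,q,r] to [q,r] − [p,r] + [p,q]. For instance
  ∂[4,5,7] = [5,7] − [4,7] + [4,5],
  ∂[2,4,7] = [4,7] − [2,7] + [2,4].
The 18×12 boundary matrix has rank 12 and Smith normal form diag(1,1,1,1,1,1,1,1,1,1,1,2).

Computing H_k = (kernel of ∂_k) / (image of ∂_{k+1}):

  H_0: rank C_0 − rank ∂_1 = 7 − 6 = 1, and the invariant factors of ∂_1 are all 1, so H_0 = Z.
  H_1: rank ker ∂_1 − rank ∂_2 = (18 − 6) − 12 = 0, and ∂_2 has invariant factor 2 > 1, so H_1 = Z/2.
  H_2: rank ker ∂_2 − rank ∂_3 = (12 − 12) − 0 = 0, and there is no ∂_3, so H_2 = 0.

(K is a triangulation of the real projective plane RP^2.)

Hence the Betti numbers are b_0 = 1, b_1 = 0, b_2 = 0.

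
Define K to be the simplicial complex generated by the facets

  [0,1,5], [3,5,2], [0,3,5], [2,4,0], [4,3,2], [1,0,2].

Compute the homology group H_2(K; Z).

H_2 = 0.

We work with the vertex ordering 0 < 1 < 2 < 3 < 4 < 5. The simplices of K, each written with vertices in increasing order, are:

  0-simplices (6): [0], [1], [2], [3], [4], [5]
  1-simplices (12): [0,1], [0,2], [0,3], [0,4], [0,5], [1,2], [1,5], [2,3], [2,4], [2,5], [3,4], [3,5]
  2-simplices (6): [0,1,2], [0,1,5], [0,2,4], [0,3,5], [2,3,4], [2,3,5]

Hence C_0 ≅ Z^6, C_1 ≅ Z^12, C_2 ≅ Z^6.

Boundary ∂_1: C_1 → C_0 maps an edge to its endpoints' difference, ∂[p,q] = q − p. For instance
  ∂[2,5] = [5] − [2].
The 6×12 boundary matrix has rank 5 and Smith normal form diag(1,1,1,1,1).

Boundary ∂_2: C_2 → C_1 maps a triangle to the signed sum of its edges. For instance
  ∂[0,2,4] = [2,4] − [0,4] + [0,2],
  ∂[0,1,2] = [1,2] − [0,2] + [0,1].
This gives a 12×6 integer matrix of rank 6; reducing to Smith normal form yields diagonal entries (1,1,1,1,1,1).

Computing H_k = (kernel of ∂_k) / (image of ∂_{k+1}):

  H_2: rank ker ∂_2 − rank ∂_3 = (6 − 6) − 0 = 0, and there is no ∂_3, so H_2 ≅ 0.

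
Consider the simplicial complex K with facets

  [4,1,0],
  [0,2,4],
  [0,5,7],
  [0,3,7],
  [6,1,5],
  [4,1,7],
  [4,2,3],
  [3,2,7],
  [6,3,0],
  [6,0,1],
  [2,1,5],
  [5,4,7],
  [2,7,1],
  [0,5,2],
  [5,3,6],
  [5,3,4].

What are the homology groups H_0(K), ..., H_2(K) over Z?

Take the total order 0 < 1 < 2 < 3 < 4 < 5 < 6 < 7 on the vertex set. Then K (dimension 2) consists of the simplices:

  0-simplices (8): [0], [1], [2], [3], [4], [5], [6], [7]
  1-simplices (24): (24 of them)
  2-simplices (16): [0,1,4], [0,1,6], [0,2,4], [0,2,5], [0,3,6], [0,3,7], [0,5,7], [1,2,5], [1,2,7], [1,4,7], [1,5,6], [2,3,4], [2,3,7], [3,4,5], [3,5,6], [4,5,7]

giving chain groups C_0 ≅ Z^8, C_1 ≅ Z^24, C_2 ≅ Z^16.

∂_1: C_1 → C_0 sends each edge [p,q] (with p < q) to q − p. For instance
  ∂[2,7] = [7] − [2].
This gives a 8×24 integer matrix of rank 7; reducing to Smith normal form yields diagonal entries (1,1,1,1,1,1,1).

∂_2: C_2 → C_1 sends each 2-simplex [p,q,r] to [q,r] − [p,r] + [p,q]. For instance
  ∂[0,3,6] = [3,6] − [0,6] + [0,3],
  ∂[1,2,5] = [2,5] − [1,5] + [1,2].
As a 24×16 matrix over Z this has rank 15, with invariant factors (1,1,1,1,1,1,1,1,1,1,1,1,1,1,1).

Reading off H_k = ker ∂_k / im ∂_{k+1}:

  H_0: rank C_0 − rank ∂_1 = 8 − 7 = 1, and the invariant factors of ∂_1 are all 1, so H_0 = Z.
  H_1: rank ker ∂_1 − rank ∂_2 = (24 − 7) − 15 = 2, and the invariant factors of ∂_2 are all 1, so H_1 = Z^2.
  H_2: rank ker ∂_2 − rank ∂_3 = (16 − 15) − 0 = 1, and there is no ∂_3, so H_2 = Z.

H_0 = Z,  H_1 = Z^2,  H_2 = Z.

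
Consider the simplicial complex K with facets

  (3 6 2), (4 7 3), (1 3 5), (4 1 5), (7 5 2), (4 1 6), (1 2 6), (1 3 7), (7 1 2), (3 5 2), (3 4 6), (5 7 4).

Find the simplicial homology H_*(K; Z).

H_0 = Z,  H_1 = Z/2Z,  H_2 = 0.

Order the vertices as 1 < 2 < 3 < 4 < 5 < 6 < 7. Listing each simplex with vertices in this order, K has dimension 2 with simplices:

  0-simplices (7): [1], [2], [3], [4], [5], [6], [7]
  1-simplices (18): [1,2], [1,3], [1,4], [1,5], [1,6], [1,7], [2,3], [2,5], [2,6], [2,7], [3,4], [3,5], [3,6], [3,7], [4,5], [4,6], [4,7], [5,7]
  2-simplices (12): [1,2,6], [1,2,7], [1,3,5], [1,3,7], [1,4,5], [1,4,6], [2,3,5], [2,3,6], [2,5,7], [3,4,6], [3,4,7], [4,5,7]

giving chain groups C_0 ≅ Z^7, C_1 ≅ Z^18, C_2 ≅ Z^12.

∂_1: C_1 → C_0 maps an edge to its endpoints' difference, ∂[p,q] = q − p.
The 7×18 boundary matrix has rank 6 and Smith normal form diag(1,1,1,1,1,1).

∂_2: C_2 → C_1 sends each 2-simplex [p,q,r] to [q,r] − [p,r] + [p,q]. For instance
  ∂[1,4,5] = [4,5] − [1,5] + [1,4],
  ∂[1,3,5] = [3,5] − [1,5] + [1,3].
The 18×12 boundary matrix has rank 12 and Smith normal form diag(1,1,1,1,1,1,1,1,1,1,1,2).

Computing H_k = (kernel of ∂_k) / (image of ∂_{k+1}):

  H_0: rank C_0 − rank ∂_1 = 7 − 6 = 1, and the invariant factors of ∂_1 are all 1, so H_0 = Z.
  H_1: rank ker ∂_1 − rank ∂_2 = (18 − 6) − 12 = 0, and ∂_2 has invariant factor 2 > 1, so H_1 = Z/2Z.
  H_2: rank ker ∂_2 − rank ∂_3 = (12 − 12) − 0 = 0, and there is no ∂_3, so H_2 = 0.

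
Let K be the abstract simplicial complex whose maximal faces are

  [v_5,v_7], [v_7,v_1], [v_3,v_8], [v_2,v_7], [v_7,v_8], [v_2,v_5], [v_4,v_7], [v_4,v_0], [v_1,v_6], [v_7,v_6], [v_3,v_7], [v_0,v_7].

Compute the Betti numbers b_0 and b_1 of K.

b_0 = 1, b_1 = 4.

Take the total order v_0 < v_1 < v_2 < v_3 < v_4 < v_5 < v_6 < v_7 < v_8 on the vertex set. Then K (dimension 1) consists of the simplices:

  0-simplices (9): [v_0], [v_1], [v_2], [v_3], [v_4], [v_5], [v_6], [v_7], [v_8]
  1-simplices (12): [v_0,v_4], [v_0,v_7], [v_1,v_6], [v_1,v_7], [v_2,v_5], [v_2,v_7], [v_3,v_7], [v_3,v_8], [v_4,v_7], [v_5,v_7], [v_6,v_7], [v_7,v_8]

Hence C_0 ≅ Z^9, C_1 ≅ Z^12.

∂_1: C_1 → C_0 maps an edge to its endpoints' difference, ∂[p,q] = q − p.
The 9×12 boundary matrix has rank 8 and Smith normal form diag(1,1,1,1,1,1,1,1).

Reading off H_k = ker ∂_k / im ∂_{k+1}:

  H_0: rank C_0 − rank ∂_1 = 9 − 8 = 1, and the invariant factors of ∂_1 are all 1, so H_0 = Z.
  H_1: rank ker ∂_1 − rank ∂_2 = (12 − 8) − 0 = 4, and there is no ∂_2, so H_1 = Z^4.

As a check, the Euler characteristic is 9 − 12 = -3, which agrees with 1 − 4 = -3.

Hence the Betti numbers are b_0 = 1, b_1 = 4.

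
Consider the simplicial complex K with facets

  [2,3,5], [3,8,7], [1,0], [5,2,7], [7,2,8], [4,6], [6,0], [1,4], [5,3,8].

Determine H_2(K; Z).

H_2 ≅ 0.

Order the vertices as 0 < 1 < 2 < 3 < 4 < 5 < 6 < 7 < 8. Listing each simplex with vertices in this order, K has dimension 2 with simplices:

  0-simplices (9): [0], [1], [2], [3], [4], [5], [6], [7], [8]
  1-simplices (14): [0,1], [0,6], [1,4], [2,3], [2,5], [2,7], [2,8], [3,5], [3,7], [3,8], [4,6], [5,7], [5,8], [7,8]
  2-simplices (5): [2,3,5], [2,5,7], [2,7,8], [3,5,8], [3,7,8]

Hence C_0 ≅ Z^9, C_1 ≅ Z^14, C_2 ≅ Z^5.

Boundary ∂_1: C_1 → C_0 maps an edge to its endpoints' difference, ∂[p,q] = q − p. For instance
  ∂[0,6] = [6] − [0].
As a 9×14 matrix over Z this has rank 7, with invariant factors (1,1,1,1,1,1,1).

Boundary ∂_2: C_2 → C_1 maps a triangle to the signed sum of its edges. For instance
  ∂[2,3,5] = [3,5] − [2,5] + [2,3],
  ∂[2,5,7] = [5,7] − [2,7] + [2,5].
As a 14×5 matrix over Z this has rank 5, with invariant factors (1,1,1,1,1).

Now H_k = ker ∂_k / im ∂_{k+1}, so:

  H_2: rank ker ∂_2 − rank ∂_3 = (5 − 5) − 0 = 0, and there is no ∂_3, so H_2 = 0.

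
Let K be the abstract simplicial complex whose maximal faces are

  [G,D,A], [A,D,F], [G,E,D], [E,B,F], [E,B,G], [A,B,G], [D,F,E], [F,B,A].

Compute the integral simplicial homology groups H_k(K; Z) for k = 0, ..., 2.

We work with the vertex ordering A < B < D < E < F < G. The simplices of K, each written with vertices in increasing order, are:

  0-simplices (6): A, B, D, E, F, G
  1-simplices (12): AB, AD, AF, AG, BE, BF, BG, DE, DF, DG, EF, EG
  2-simplices (8): ABF, ABG, ADF, ADG, BEF, BEG, DEF, DEG

giving chain groups C_0 ≅ Z^6, C_1 ≅ Z^12, C_2 ≅ Z^8.

∂_1: C_1 → C_0 is given by ∂[p,q] = [q] − [p].
As a 6×12 matrix over Z this has rank 5, with invariant factors (1,1,1,1,1).

The boundary map ∂_2: C_2 → C_1 acts by ∂[p,q,r] = [q,r] − [p,r] + [p,q]. For instance
  ∂BEG = EG − BG + BE,
  ∂ADF = DF − AF + AD.
The resulting 12×8 matrix has rank 7, and its Smith normal form has invariant factors (1,1,1,1,1,1,1).

From H_k ≅ ker(∂_k) / im(∂_{k+1}) we obtain:

  H_0: rank C_0 − rank ∂_1 = 6 − 5 = 1, and the invariant factors of ∂_1 are all 1, so H_0 ≅ Z.
  H_1: rank ker ∂_1 − rank ∂_2 = (12 − 5) − 7 = 0, and the invariant factors of ∂_2 are all 1, so H_1 ≅ 0.
  H_2: rank ker ∂_2 − rank ∂_3 = (8 − 7) − 0 = 1, and there is no ∂_3, so H_2 ≅ Z.

As a check, the Euler characteristic is 6 − 12 + 8 = 2, which agrees with 1 − 0 + 1 = 2.
(K is a triangulation of the 2-sphere S^2.)

H_0 ≅ Z,  H_1 = 0,  H_2 ≅ Z.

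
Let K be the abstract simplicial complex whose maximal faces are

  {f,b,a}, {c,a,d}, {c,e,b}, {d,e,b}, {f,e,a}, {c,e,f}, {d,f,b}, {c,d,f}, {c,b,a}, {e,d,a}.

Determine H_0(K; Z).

H_0 = Z.

Take the total order a < b < c < d < e < f on the vertex set. Then K (dimension 2) consists of the simplices:

  0-simplices (6): a, b, c, d, e, f
  1-simplices (15): ab, ac, ad, ae, af, bc, bd, be, bf, cd, ce, cf, de, df, ef
  2-simplices (10): abc, abf, acd, ade, aef, bce, bde, bdf, cdf, cef

Hence C_0 ≅ Z^6, C_1 ≅ Z^15, C_2 ≅ Z^10.

The boundary map ∂_1: C_1 → C_0 maps an edge to its endpoints' difference, ∂[p,q] = q − p. For instance
  ∂cf = f − c.
As a 6×15 matrix over Z this has rank 5, with invariant factors (1,1,1,1,1).

∂_2: C_2 → C_1 maps a triangle to the signed sum of its edges. For instance
  ∂bde = de − be + bd,
  ∂abf = bf − af + ab.
This gives a 15×10 integer matrix of rank 10; reducing to Smith normal form yields diagonal entries (1,1,1,1,1,1,1,1,1,2).

Now H_k = ker ∂_k / im ∂_{k+1}, so:

  H_0: rank C_0 − rank ∂_1 = 6 − 5 = 1, and the invariant factors of ∂_1 are all 1, so H_0 ≅ Z.

(K is a triangulation of the real projective plane RP^2.)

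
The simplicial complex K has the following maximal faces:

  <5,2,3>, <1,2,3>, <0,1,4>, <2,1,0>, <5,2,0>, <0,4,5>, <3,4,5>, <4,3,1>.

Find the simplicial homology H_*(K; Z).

H_0 ≅ Z,  H_1 = 0,  H_2 ≅ Z.

We work with the vertex ordering 0 < 1 < 2 < 3 < 4 < 5. The simplices of K, each written with vertices in increasing order, are:

  0-simplices (6): [0], [1], [2], [3], [4], [5]
  1-simplices (12): [0,1], [0,2], [0,4], [0,5], [1,2], [1,3], [1,4], [2,3], [2,5], [3,4], [3,5], [4,5]
  2-simplices (8): [0,1,2], [0,1,4], [0,2,5], [0,4,5], [1,2,3], [1,3,4], [2,3,5], [3,4,5]

so the chain groups are C_0 ≅ Z^6, C_1 ≅ Z^12, C_2 ≅ Z^8.

The boundary map ∂_1: C_1 → C_0 sends each edge [p,q] (with p < q) to q − p.
This gives a 6×12 integer matrix of rank 5; reducing to Smith normal form yields diagonal entries (1,1,1,1,1).

The boundary map ∂_2: C_2 → C_1 maps a triangle to the signed sum of its edges. For instance
  ∂[2,3,5] = [3,5] − [2,5] + [2,3],
  ∂[0,1,4] = [1,4] − [0,4] + [0,1].
As a 12×8 matrix over Z this has rank 7, with invariant factors (1,1,1,1,1,1,1).

From H_k ≅ ker(∂_k) / im(∂_{k+1}) we obtain:

  H_0: rank C_0 − rank ∂_1 = 6 − 5 = 1, and the invariant factors of ∂_1 are all 1, so H_0 = Z.
  H_1: rank ker ∂_1 − rank ∂_2 = (12 − 5) − 7 = 0, and the invariant factors of ∂_2 are all 1, so H_1 = 0.
  H_2: rank ker ∂_2 − rank ∂_3 = (8 − 7) − 0 = 1, and there is no ∂_3, so H_2 = Z.

(K is a triangulation of the 2-sphere S^2.)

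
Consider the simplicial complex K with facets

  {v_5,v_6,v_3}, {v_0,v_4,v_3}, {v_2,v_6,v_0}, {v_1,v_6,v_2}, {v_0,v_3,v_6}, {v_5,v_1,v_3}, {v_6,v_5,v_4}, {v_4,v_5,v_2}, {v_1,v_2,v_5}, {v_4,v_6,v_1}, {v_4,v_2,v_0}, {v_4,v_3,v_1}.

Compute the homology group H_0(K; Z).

H_0 ≅ Z.

Order the vertices as v_0 < v_1 < v_2 < v_3 < v_4 < v_5 < v_6. Listing each simplex with vertices in this order, K has dimension 2 with simplices:

  0-simplices (7): [v_0], [v_1], [v_2], [v_3], [v_4], [v_5], [v_6]
  1-simplices (18): (18 of them)
  2-simplices (12): (12 of them)

so the chain groups are C_0 ≅ Z^7, C_1 ≅ Z^18, C_2 ≅ Z^12.

∂_1: C_1 → C_0 maps an edge to its endpoints' difference, ∂[p,q] = q − p.
This gives a 7×18 integer matrix of rank 6; reducing to Smith normal form yields diagonal entries (1,1,1,1,1,1).

The boundary map ∂_2: C_2 → C_1 sends each 2-simplex [p,q,r] to [q,r] − [p,r] + [p,q]. For instance
  ∂[v_0,v_2,v_6] = [v_2,v_6] − [v_0,v_6] + [v_0,v_2],
  ∂[v_1,v_4,v_6] = [v_4,v_6] − [v_1,v_6] + [v_1,v_4].
As a 18×12 matrix over Z this has rank 12, with invariant factors (1,1,1,1,1,1,1,1,1,1,1,2).

Computing H_k = (kernel of ∂_k) / (image of ∂_{k+1}):

  H_0: rank C_0 − rank ∂_1 = 7 − 6 = 1, and the invariant factors of ∂_1 are all 1, so H_0 = Z.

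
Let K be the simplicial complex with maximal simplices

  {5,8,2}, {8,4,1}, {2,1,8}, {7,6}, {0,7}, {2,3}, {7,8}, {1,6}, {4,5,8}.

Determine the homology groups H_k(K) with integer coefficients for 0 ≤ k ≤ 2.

Order the vertices as 0 < 1 < 2 < 3 < 4 < 5 < 6 < 7 < 8. Listing each simplex with vertices in this order, K has dimension 2 with simplices:

  0-simplices (9): [0], [1], [2], [3], [4], [5], [6], [7], [8]
  1-simplices (13): [0,7], [1,2], [1,4], [1,6], [1,8], [2,3], [2,5], [2,8], [4,5], [4,8], [5,8], [6,7], [7,8]
  2-simplices (4): [1,2,8], [1,4,8], [2,5,8], [4,5,8]

so the chain groups are C_0 ≅ Z^9, C_1 ≅ Z^13, C_2 ≅ Z^4.

The boundary map ∂_1: C_1 → C_0 is given by ∂[p,q] = [q] − [p]. For instance
  ∂[4,5] = [5] − [4].
The resulting 9×13 matrix has rank 8, and its Smith normal form has invariant factors (1,1,1,1,1,1,1,1).

The boundary map ∂_2: C_2 → C_1 acts by ∂[p,q,r] = [q,r] − [p,r] + [p,q]. For instance
  ∂[4,5,8] = [5,8] − [4,8] + [4,5],
  ∂[2,5,8] = [5,8] − [2,8] + [2,5].
The 13×4 boundary matrix has rank 4 and Smith normal form diag(1,1,1,1).

From H_k ≅ ker(∂_k) / im(∂_{k+1}) we obtain:

  H_0: rank C_0 − rank ∂_1 = 9 − 8 = 1, and the invariant factors of ∂_1 are all 1, so H_0 = Z.
  H_1: rank ker ∂_1 − rank ∂_2 = (13 − 8) − 4 = 1, and the invariant factors of ∂_2 are all 1, so H_1 = Z.
  H_2: rank ker ∂_2 − rank ∂_3 = (4 − 4) − 0 = 0, and there is no ∂_3, so H_2 = 0.

As a check, the Euler characteristic is 9 − 13 + 4 = 0, which agrees with 1 − 1 + 0 = 0.

H_0 = Z,  H_1 = Z,  H_2 = 0.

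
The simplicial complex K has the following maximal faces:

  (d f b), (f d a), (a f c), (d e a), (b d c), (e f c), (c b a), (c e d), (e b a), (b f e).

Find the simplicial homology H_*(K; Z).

H_0 = Z,  H_1 = Z/2Z,  H_2 = 0.

We work with the vertex ordering a < b < c < d < e < f. The simplices of K, each written with vertices in increasing order, are:

  0-simplices (6): a, b, c, d, e, f
  1-simplices (15): ab, ac, ad, ae, af, bc, bd, be, bf, cd, ce, cf, de, df, ef
  2-simplices (10): abc, abe, acf, ade, adf, bcd, bdf, bef, cde, cef

giving chain groups C_0 ≅ Z^6, C_1 ≅ Z^15, C_2 ≅ Z^10.

The boundary map ∂_1: C_1 → C_0 maps an edge to its endpoints' difference, ∂[p,q] = q − p. For instance
  ∂cf = f − c.
The 6×15 boundary matrix has rank 5 and Smith normal form diag(1,1,1,1,1).

Boundary ∂_2: C_2 → C_1 acts by ∂[p,q,r] = [q,r] − [p,r] + [p,q]. For instance
  ∂acf = cf − af + ac,
  ∂bdf = df − bf + bd.
This gives a 15×10 integer matrix of rank 10; reducing to Smith normal form yields diagonal entries (1,1,1,1,1,1,1,1,1,2).

From H_k ≅ ker(∂_k) / im(∂_{k+1}) we obtain:

  H_0: rank C_0 − rank ∂_1 = 6 − 5 = 1, and the invariant factors of ∂_1 are all 1, so H_0 ≅ Z.
  H_1: rank ker ∂_1 − rank ∂_2 = (15 − 5) − 10 = 0, and ∂_2 has invariant factor 2 > 1, so H_1 ≅ Z/2Z.
  H_2: rank ker ∂_2 − rank ∂_3 = (10 − 10) − 0 = 0, and there is no ∂_3, so H_2 ≅ 0.

(K is a triangulation of the real projective plane RP^2.)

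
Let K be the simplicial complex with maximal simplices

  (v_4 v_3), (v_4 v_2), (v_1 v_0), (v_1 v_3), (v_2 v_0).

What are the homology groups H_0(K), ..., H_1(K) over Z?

H_0 = Z,  H_1 = Z.

Take the total order v_0 < v_1 < v_2 < v_3 < v_4 on the vertex set. Then K (dimension 1) consists of the simplices:

  0-simplices (5): [v_0], [v_1], [v_2], [v_3], [v_4]
  1-simplices (5): [v_0,v_1], [v_0,v_2], [v_1,v_3], [v_2,v_4], [v_3,v_4]

Hence C_0 ≅ Z^5, C_1 ≅ Z^5.

Boundary ∂_1: C_1 → C_0 is given by ∂[p,q] = [q] − [p].
As a 5×5 matrix over Z this has rank 4, with invariant factors (1,1,1,1).

Reading off H_k = ker ∂_k / im ∂_{k+1}:

  H_0: rank C_0 − rank ∂_1 = 5 − 4 = 1, and the invariant factors of ∂_1 are all 1, so H_0 = Z.
  H_1: rank ker ∂_1 − rank ∂_2 = (5 − 4) − 0 = 1, and there is no ∂_2, so H_1 = Z.

As a check, the Euler characteristic is 5 − 5 = 0, which agrees with 1 − 1 = 0.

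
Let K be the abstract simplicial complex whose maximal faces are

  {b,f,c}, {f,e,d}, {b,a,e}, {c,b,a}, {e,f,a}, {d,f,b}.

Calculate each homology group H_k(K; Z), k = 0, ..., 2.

H_0 = Z,  H_1 = Z,  H_2 = 0.

Take the total order a < b < c < d < e < f on the vertex set. Then K (dimension 2) consists of the simplices:

  0-simplices (6): a, b, c, d, e, f
  1-simplices (12): ab, ac, ae, af, bc, bd, be, bf, cf, de, df, ef
  2-simplices (6): abc, abe, aef, bcf, bdf, def

giving chain groups C_0 ≅ Z^6, C_1 ≅ Z^12, C_2 ≅ Z^6.

The boundary map ∂_1: C_1 → C_0 is given by ∂[p,q] = [q] − [p]. For instance
  ∂ab = b − a.
The 6×12 boundary matrix has rank 5 and Smith normal form diag(1,1,1,1,1).

∂_2: C_2 → C_1 acts by ∂[p,q,r] = [q,r] − [p,r] + [p,q]. For instance
  ∂abc = bc − ac + ab,
  ∂bdf = df − bf + bd.
As a 12×6 matrix over Z this has rank 6, with invariant factors (1,1,1,1,1,1).

From H_k ≅ ker(∂_k) / im(∂_{k+1}) we obtain:

  H_0: rank C_0 − rank ∂_1 = 6 − 5 = 1, and the invariant factors of ∂_1 are all 1, so H_0 = Z.
  H_1: rank ker ∂_1 − rank ∂_2 = (12 − 5) − 6 = 1, and the invariant factors of ∂_2 are all 1, so H_1 = Z.
  H_2: rank ker ∂_2 − rank ∂_3 = (6 − 6) − 0 = 0, and there is no ∂_3, so H_2 = 0.

As a check, the Euler characteristic is 6 − 12 + 6 = 0, which agrees with 1 − 1 + 0 = 0.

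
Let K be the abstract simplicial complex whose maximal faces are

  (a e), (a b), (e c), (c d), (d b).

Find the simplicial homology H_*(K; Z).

H_0 ≅ Z,  H_1 ≅ Z.

Take the total order a < b < c < d < e on the vertex set. Then K (dimension 1) consists of the simplices:

  0-simplices (5): a, b, c, d, e
  1-simplices (5): ab, ae, bd, cd, ce

so the chain groups are C_0 ≅ Z^5, C_1 ≅ Z^5.

∂_1: C_1 → C_0 maps an edge to its endpoints' difference, ∂[p,q] = q − p. For instance
  ∂cd = d − c.
The 5×5 boundary matrix has rank 4 and Smith normal form diag(1,1,1,1).

Computing H_k = (kernel of ∂_k) / (image of ∂_{k+1}):

  H_0: rank C_0 − rank ∂_1 = 5 − 4 = 1, and the invariant factors of ∂_1 are all 1, so H_0 ≅ Z.
  H_1: rank ker ∂_1 − rank ∂_2 = (5 − 4) − 0 = 1, and there is no ∂_2, so H_1 ≅ Z.

(K is a triangulation of the circle S^1.)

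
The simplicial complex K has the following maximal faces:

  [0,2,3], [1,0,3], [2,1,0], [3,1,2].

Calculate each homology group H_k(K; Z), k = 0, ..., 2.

Take the total order 0 < 1 < 2 < 3 on the vertex set. Then K (dimension 2) consists of the simplices:

  0-simplices (4): [0], [1], [2], [3]
  1-simplices (6): [0,1], [0,2], [0,3], [1,2], [1,3], [2,3]
  2-simplices (4): [0,1,2], [0,1,3], [0,2,3], [1,2,3]

giving chain groups C_0 ≅ Z^4, C_1 ≅ Z^6, C_2 ≅ Z^4.

∂_1: C_1 → C_0 maps an edge to its endpoints' difference, ∂[p,q] = q − p. For instance
  ∂[0,1] = [1] − [0].
The resulting 4×6 matrix has rank 3, and its Smith normal form has invariant factors (1,1,1).

Boundary ∂_2: C_2 → C_1 acts by ∂[p,q,r] = [q,r] − [p,r] + [p,q]. For instance
  ∂[0,1,2] = [1,2] − [0,2] + [0,1],
  ∂[0,2,3] = [2,3] − [0,3] + [0,2].
This gives a 6×4 integer matrix of rank 3; reducing to Smith normal form yields diagonal entries (1,1,1).

Now H_k = ker ∂_k / im ∂_{k+1}, so:

  H_0: rank C_0 − rank ∂_1 = 4 − 3 = 1, and the invariant factors of ∂_1 are all 1, so H_0 ≅ Z.
  H_1: rank ker ∂_1 − rank ∂_2 = (6 − 3) − 3 = 0, and the invariant factors of ∂_2 are all 1, so H_1 ≅ 0.
  H_2: rank ker ∂_2 − rank ∂_3 = (4 − 3) − 0 = 1, and there is no ∂_3, so H_2 ≅ Z.

As a check, the Euler characteristic is 4 − 6 + 4 = 2, which agrees with 1 − 0 + 1 = 2.

H_0 = Z,  H_1 = 0,  H_2 = Z.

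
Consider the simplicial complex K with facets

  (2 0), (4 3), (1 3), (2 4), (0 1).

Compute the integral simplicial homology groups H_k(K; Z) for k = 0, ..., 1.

H_0 = Z,  H_1 = Z.

K has 5 vertices, 5 edges.
rank ∂_0 = 0, rank ∂_1 = 4 ⇒ b_0 = 5 − 0 − 4 = 1; all invariant factors of ∂_1 are 1 so no torsion. So H_0 ≅ Z.
rank ∂_1 = 4, rank ∂_2 = 0 ⇒ b_1 = 5 − 4 − 0 = 1. So H_1 ≅ Z.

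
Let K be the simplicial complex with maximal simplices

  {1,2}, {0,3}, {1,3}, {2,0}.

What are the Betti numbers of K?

b_0 = 1, b_1 = 1.

We work with the vertex ordering 0 < 1 < 2 < 3. The simplices of K, each written with vertices in increasing order, are:

  0-simplices (4): [0], [1], [2], [3]
  1-simplices (4): [0,2], [0,3], [1,2], [1,3]

so the chain groups are C_0 ≅ Z^4, C_1 ≅ Z^4.

Boundary ∂_1: C_1 → C_0 maps an edge to its endpoints' difference, ∂[p,q] = q − p. For instance
  ∂[1,2] = [2] − [1].
The resulting 4×4 matrix has rank 3, and its Smith normal form has invariant factors (1,1,1).

From H_k ≅ ker(∂_k) / im(∂_{k+1}) we obtain:

  H_0: rank C_0 − rank ∂_1 = 4 − 3 = 1, and the invariant factors of ∂_1 are all 1, so H_0 = Z.
  H_1: rank ker ∂_1 − rank ∂_2 = (4 − 3) − 0 = 1, and there is no ∂_2, so H_1 = Z.

(K is a triangulation of the circle S^1.)

Hence the Betti numbers are b_0 = 1, b_1 = 1.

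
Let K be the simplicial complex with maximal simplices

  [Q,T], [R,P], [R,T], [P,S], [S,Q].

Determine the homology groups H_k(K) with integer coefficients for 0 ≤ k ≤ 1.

Order the vertices as P < Q < R < S < T. Listing each simplex with vertices in this order, K has dimension 1 with simplices:

  0-simplices (5): P, Q, R, S, T
  1-simplices (5): PR, PS, QS, QT, RT

Hence C_0 ≅ Z^5, C_1 ≅ Z^5.

The boundary map ∂_1: C_1 → C_0 maps an edge to its endpoints' difference, ∂[p,q] = q − p. For instance
  ∂PS = S − P.
This gives a 5×5 integer matrix of rank 4; reducing to Smith normal form yields diagonal entries (1,1,1,1).

Computing H_k = (kernel of ∂_k) / (image of ∂_{k+1}):

  H_0: rank C_0 − rank ∂_1 = 5 − 4 = 1, and the invariant factors of ∂_1 are all 1, so H_0 = Z.
  H_1: rank ker ∂_1 − rank ∂_2 = (5 − 4) − 0 = 1, and there is no ∂_2, so H_1 = Z.

H_0 = Z,  H_1 = Z.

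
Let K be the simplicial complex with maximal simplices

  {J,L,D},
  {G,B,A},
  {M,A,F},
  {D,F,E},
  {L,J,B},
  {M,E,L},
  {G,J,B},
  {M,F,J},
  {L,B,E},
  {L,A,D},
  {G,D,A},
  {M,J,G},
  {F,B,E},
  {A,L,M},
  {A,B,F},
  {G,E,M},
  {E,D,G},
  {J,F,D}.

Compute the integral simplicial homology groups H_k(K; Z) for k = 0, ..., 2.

Take the total order A < B < D < E < F < G < J < L < M on the vertex set. Then K (dimension 2) consists of the simplices:

  0-simplices (9): A, B, D, E, F, G, J, L, M
  1-simplices (27): AB, AD, AF, AG, AL, AM, BE, BF, BG, BJ, BL, DE, DF, DG, DJ, DL, EF, EG, EL, EM, FJ, FM, GJ, GM, JL, JM, LM
  2-simplices (18): ABF, ABG, ADG, ADL, AFM, ALM, BEF, BEL, BGJ, BJL, DEF, DEG, DFJ, DJL, EGM, ELM, FJM, GJM

so the chain groups are C_0 ≅ Z^9, C_1 ≅ Z^27, C_2 ≅ Z^18.

The boundary map ∂_1: C_1 → C_0 sends each edge [p,q] (with p < q) to q − p. For instance
  ∂BE = E − B.
As a 9×27 matrix over Z this has rank 8, with invariant factors (1,1,1,1,1,1,1,1).

The boundary map ∂_2: C_2 → C_1 acts by ∂[p,q,r] = [q,r] − [p,r] + [p,q]. For instance
  ∂DEG = EG − DG + DE,
  ∂EGM = GM − EM + EG.
As a 27×18 matrix over Z this has rank 17, with invariant factors (1,1,1,1,1,1,1,1,1,1,1,1,1,1,1,1,1).

From H_k ≅ ker(∂_k) / im(∂_{k+1}) we obtain:

  H_0: rank C_0 − rank ∂_1 = 9 − 8 = 1, and the invariant factors of ∂_1 are all 1, so H_0 ≅ Z.
  H_1: rank ker ∂_1 − rank ∂_2 = (27 − 8) − 17 = 2, and the invariant factors of ∂_2 are all 1, so H_1 ≅ Z^2.
  H_2: rank ker ∂_2 − rank ∂_3 = (18 − 17) − 0 = 1, and there is no ∂_3, so H_2 ≅ Z.

H_0 ≅ Z,  H_1 ≅ Z^2,  H_2 ≅ Z.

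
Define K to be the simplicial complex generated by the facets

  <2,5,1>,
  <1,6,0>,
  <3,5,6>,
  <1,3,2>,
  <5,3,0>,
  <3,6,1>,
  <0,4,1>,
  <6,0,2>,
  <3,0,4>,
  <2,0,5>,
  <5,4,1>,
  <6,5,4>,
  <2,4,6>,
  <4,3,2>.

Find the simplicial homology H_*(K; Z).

Fix the vertex order 0 < 1 < 2 < 3 < 4 < 5 < 6 and write every simplex with vertices in increasing order. Then dim K = 2 and the simplices of K are:

  0-simplices (7): [0], [1], [2], [3], [4], [5], [6]
  1-simplices (21): [0,1], [0,2], [0,3], [0,4], [0,5], [0,6], [1,2], [1,3], [1,4], [1,5], [1,6], [2,3], [2,4], [2,5], [2,6], [3,4], [3,5], [3,6], [4,5], [4,6], [5,6]
  2-simplices (14): [0,1,4], [0,1,6], [0,2,5], [0,2,6], [0,3,4], [0,3,5], [1,2,3], [1,2,5], [1,3,6], [1,4,5], [2,3,4], [2,4,6], [3,5,6], [4,5,6]

Hence C_0 ≅ Z^7, C_1 ≅ Z^21, C_2 ≅ Z^14.

The boundary map ∂_1: C_1 → C_0 is given by ∂[p,q] = [q] − [p].
The resulting 7×21 matrix has rank 6, and its Smith normal form has invariant factors (1,1,1,1,1,1).

∂_2: C_2 → C_1 maps a triangle to the signed sum of its edges. For instance
  ∂[3,5,6] = [5,6] − [3,6] + [3,5],
  ∂[4,5,6] = [5,6] − [4,6] + [4,5].
This gives a 21×14 integer matrix of rank 13; reducing to Smith normal form yields diagonal entries (1,1,1,1,1,1,1,1,1,1,1,1,1).

Computing H_k = (kernel of ∂_k) / (image of ∂_{k+1}):

  H_0: rank C_0 − rank ∂_1 = 7 − 6 = 1, and the invariant factors of ∂_1 are all 1, so H_0 = Z.
  H_1: rank ker ∂_1 − rank ∂_2 = (21 − 6) − 13 = 2, and the invariant factors of ∂_2 are all 1, so H_1 = Z^2.
  H_2: rank ker ∂_2 − rank ∂_3 = (14 − 13) − 0 = 1, and there is no ∂_3, so H_2 = Z.

H_0 = Z,  H_1 = Z^2,  H_2 = Z.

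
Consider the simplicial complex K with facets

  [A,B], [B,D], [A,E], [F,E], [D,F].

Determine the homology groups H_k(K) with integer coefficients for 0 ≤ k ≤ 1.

H_0 ≅ Z,  H_1 ≅ Z.

Fix the vertex order A < B < D < E < F and write every simplex with vertices in increasing order. Then dim K = 1 and the simplices of K are:

  0-simplices (5): A, B, D, E, F
  1-simplices (5): AB, AE, BD, DF, EF

so the chain groups are C_0 ≅ Z^5, C_1 ≅ Z^5.

The boundary map ∂_1: C_1 → C_0 maps an edge to its endpoints' difference, ∂[p,q] = q − p.
This gives a 5×5 integer matrix of rank 4; reducing to Smith normal form yields diagonal entries (1,1,1,1).

Now H_k = ker ∂_k / im ∂_{k+1}, so:

  H_0: rank C_0 − rank ∂_1 = 5 − 4 = 1, and the invariant factors of ∂_1 are all 1, so H_0 = Z.
  H_1: rank ker ∂_1 − rank ∂_2 = (5 − 4) − 0 = 1, and there is no ∂_2, so H_1 = Z.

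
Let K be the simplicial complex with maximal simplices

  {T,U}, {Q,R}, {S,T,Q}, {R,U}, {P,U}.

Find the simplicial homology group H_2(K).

Order the vertices as P < Q < R < S < T < U. Listing each simplex with vertices in this order, K has dimension 2 with simplices:

  0-simplices (6): P, Q, R, S, T, U
  1-simplices (7): PU, QR, QS, QT, RU, ST, TU
  2-simplices (1): QST

so the chain groups are C_0 ≅ Z^6, C_1 ≅ Z^7, C_2 ≅ Z^1.

Boundary ∂_1: C_1 → C_0 sends each edge [p,q] (with p < q) to q − p. For instance
  ∂QT = T − Q.
As a 6×7 matrix over Z this has rank 5, with invariant factors (1,1,1,1,1).

Boundary ∂_2: C_2 → C_1 sends each 2-simplex [p,q,r] to [q,r] − [p,r] + [p,q]. For instance
  ∂QST = ST − QT + QS.
The 7×1 boundary matrix has rank 1 and Smith normal form diag(1).

Now H_k = ker ∂_k / im ∂_{k+1}, so:

  H_2: rank ker ∂_2 − rank ∂_3 = (1 − 1) − 0 = 0, and there is no ∂_3, so H_2 ≅ 0.

H_2 = 0.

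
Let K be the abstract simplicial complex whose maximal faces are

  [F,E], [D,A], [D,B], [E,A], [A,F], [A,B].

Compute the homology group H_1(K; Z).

Take the total order A < B < D < E < F on the vertex set. Then K (dimension 1) consists of the simplices:

  0-simplices (5): A, B, D, E, F
  1-simplices (6): AB, AD, AE, AF, BD, EF

so the chain groups are C_0 ≅ Z^5, C_1 ≅ Z^6.

The boundary map ∂_1: C_1 → C_0 maps an edge to its endpoints' difference, ∂[p,q] = q − p. For instance
  ∂AF = F − A.
As a 5×6 matrix over Z this has rank 4, with invariant factors (1,1,1,1).

From H_k ≅ ker(∂_k) / im(∂_{k+1}) we obtain:

  H_1: rank ker ∂_1 − rank ∂_2 = (6 − 4) − 0 = 2, and there is no ∂_2, so H_1 ≅ Z^2.

H_1 ≅ Z^2.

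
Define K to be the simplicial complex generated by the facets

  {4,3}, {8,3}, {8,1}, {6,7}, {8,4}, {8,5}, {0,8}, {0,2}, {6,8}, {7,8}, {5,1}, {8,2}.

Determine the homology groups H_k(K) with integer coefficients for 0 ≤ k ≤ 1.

Take the total order 0 < 1 < 2 < 3 < 4 < 5 < 6 < 7 < 8 on the vertex set. Then K (dimension 1) consists of the simplices:

  0-simplices (9): [0], [1], [2], [3], [4], [5], [6], [7], [8]
  1-simplices (12): [0,2], [0,8], [1,5], [1,8], [2,8], [3,4], [3,8], [4,8], [5,8], [6,7], [6,8], [7,8]

so the chain groups are C_0 ≅ Z^9, C_1 ≅ Z^12.

Boundary ∂_1: C_1 → C_0 sends each edge [p,q] (with p < q) to q − p. For instance
  ∂[6,8] = [8] − [6].
The 9×12 boundary matrix has rank 8 and Smith normal form diag(1,1,1,1,1,1,1,1).

Reading off H_k = ker ∂_k / im ∂_{k+1}:

  H_0: rank C_0 − rank ∂_1 = 9 − 8 = 1, and the invariant factors of ∂_1 are all 1, so H_0 = Z.
  H_1: rank ker ∂_1 − rank ∂_2 = (12 − 8) − 0 = 4, and there is no ∂_2, so H_1 = Z^4.

As a check, the Euler characteristic is 9 − 12 = -3, which agrees with 1 − 4 = -3.

H_0 = Z,  H_1 = Z^4.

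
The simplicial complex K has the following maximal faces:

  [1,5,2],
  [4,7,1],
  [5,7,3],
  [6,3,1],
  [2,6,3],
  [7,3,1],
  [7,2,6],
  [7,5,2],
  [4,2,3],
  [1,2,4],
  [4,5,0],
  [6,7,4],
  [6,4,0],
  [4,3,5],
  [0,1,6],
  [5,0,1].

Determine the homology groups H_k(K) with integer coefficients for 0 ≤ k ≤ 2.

Fix the vertex order 0 < 1 < 2 < 3 < 4 < 5 < 6 < 7 and write every simplex with vertices in increasing order. Then dim K = 2 and the simplices of K are:

  0-simplices (8): [0], [1], [2], [3], [4], [5], [6], [7]
  1-simplices (24): (24 of them)
  2-simplices (16): [0,1,5], [0,1,6], [0,4,5], [0,4,6], [1,2,4], [1,2,5], [1,3,6], [1,3,7], [1,4,7], [2,3,4], [2,3,6], [2,5,7], [2,6,7], [3,4,5], [3,5,7], [4,6,7]

so the chain groups are C_0 ≅ Z^8, C_1 ≅ Z^24, C_2 ≅ Z^16.

The boundary map ∂_1: C_1 → C_0 sends each edge [p,q] (with p < q) to q − p. For instance
  ∂[0,4] = [4] − [0].
The 8×24 boundary matrix has rank 7 and Smith normal form diag(1,1,1,1,1,1,1).

The boundary map ∂_2: C_2 → C_1 sends each 2-simplex [p,q,r] to [q,r] − [p,r] + [p,q]. For instance
  ∂[1,3,6] = [3,6] − [1,6] + [1,3],
  ∂[2,3,6] = [3,6] − [2,6] + [2,3].
The resulting 24×16 matrix has rank 15, and its Smith normal form has invariant factors (1,1,1,1,1,1,1,1,1,1,1,1,1,1,1).

Computing H_k = (kernel of ∂_k) / (image of ∂_{k+1}):

  H_0: rank C_0 − rank ∂_1 = 8 − 7 = 1, and the invariant factors of ∂_1 are all 1, so H_0 ≅ Z.
  H_1: rank ker ∂_1 − rank ∂_2 = (24 − 7) − 15 = 2, and the invariant factors of ∂_2 are all 1, so H_1 ≅ Z^2.
  H_2: rank ker ∂_2 − rank ∂_3 = (16 − 15) − 0 = 1, and there is no ∂_3, so H_2 ≅ Z.

H_0 ≅ Z,  H_1 ≅ Z^2,  H_2 ≅ Z.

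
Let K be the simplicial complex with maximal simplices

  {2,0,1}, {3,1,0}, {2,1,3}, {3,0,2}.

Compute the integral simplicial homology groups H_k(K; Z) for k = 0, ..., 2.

H_0 ≅ Z,  H_1 = 0,  H_2 ≅ Z.

Take the total order 0 < 1 < 2 < 3 on the vertex set. Then K (dimension 2) consists of the simplices:

  0-simplices (4): [0], [1], [2], [3]
  1-simplices (6): [0,1], [0,2], [0,3], [1,2], [1,3], [2,3]
  2-simplices (4): [0,1,2], [0,1,3], [0,2,3], [1,2,3]

giving chain groups C_0 ≅ Z^4, C_1 ≅ Z^6, C_2 ≅ Z^4.

∂_1: C_1 → C_0 is given by ∂[p,q] = [q] − [p].
As a 4×6 matrix over Z this has rank 3, with invariant factors (1,1,1).

Boundary ∂_2: C_2 → C_1 sends each 2-simplex [p,q,r] to [q,r] − [p,r] + [p,q]. For instance
  ∂[0,1,2] = [1,2] − [0,2] + [0,1],
  ∂[0,2,3] = [2,3] − [0,3] + [0,2].
The 6×4 boundary matrix has rank 3 and Smith normal form diag(1,1,1).

From H_k ≅ ker(∂_k) / im(∂_{k+1}) we obtain:

  H_0: rank C_0 − rank ∂_1 = 4 − 3 = 1, and the invariant factors of ∂_1 are all 1, so H_0 = Z.
  H_1: rank ker ∂_1 − rank ∂_2 = (6 − 3) − 3 = 0, and the invariant factors of ∂_2 are all 1, so H_1 = 0.
  H_2: rank ker ∂_2 − rank ∂_3 = (4 − 3) − 0 = 1, and there is no ∂_3, so H_2 = Z.

As a check, the Euler characteristic is 4 − 6 + 4 = 2, which agrees with 1 − 0 + 1 = 2.
(K is a triangulation of the 2-sphere S^2.)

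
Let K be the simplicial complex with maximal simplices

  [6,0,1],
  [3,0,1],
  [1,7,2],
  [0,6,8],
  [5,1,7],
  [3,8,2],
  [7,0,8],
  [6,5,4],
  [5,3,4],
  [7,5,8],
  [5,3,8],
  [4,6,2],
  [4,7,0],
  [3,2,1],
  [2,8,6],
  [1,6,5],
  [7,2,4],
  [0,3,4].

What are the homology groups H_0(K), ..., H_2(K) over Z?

H_0 ≅ Z,  H_1 ≅ Z^2,  H_2 ≅ Z.

Take the total order 0 < 1 < 2 < 3 < 4 < 5 < 6 < 7 < 8 on the vertex set. Then K (dimension 2) consists of the simplices:

  0-simplices (9): [0], [1], [2], [3], [4], [5], [6], [7], [8]
  1-simplices (27): (27 of them)
  2-simplices (18): [0,1,3], [0,1,6], [0,3,4], [0,4,7], [0,6,8], [0,7,8], [1,2,3], [1,2,7], [1,5,6], [1,5,7], [2,3,8], [2,4,6], [2,4,7], [2,6,8], [3,4,5], [3,5,8], [4,5,6], [5,7,8]

Hence C_0 ≅ Z^9, C_1 ≅ Z^27, C_2 ≅ Z^18.

∂_1: C_1 → C_0 sends each edge [p,q] (with p < q) to q − p.
The 9×27 boundary matrix has rank 8 and Smith normal form diag(1,1,1,1,1,1,1,1).

∂_2: C_2 → C_1 sends each 2-simplex [p,q,r] to [q,r] − [p,r] + [p,q]. For instance
  ∂[0,1,6] = [1,6] − [0,6] + [0,1],
  ∂[0,3,4] = [3,4] − [0,4] + [0,3].
The resulting 27×18 matrix has rank 17, and its Smith normal form has invariant factors (1,1,1,1,1,1,1,1,1,1,1,1,1,1,1,1,1).

Reading off H_k = ker ∂_k / im ∂_{k+1}:

  H_0: rank C_0 − rank ∂_1 = 9 − 8 = 1, and the invariant factors of ∂_1 are all 1, so H_0 = Z.
  H_1: rank ker ∂_1 − rank ∂_2 = (27 − 8) − 17 = 2, and the invariant factors of ∂_2 are all 1, so H_1 = Z^2.
  H_2: rank ker ∂_2 − rank ∂_3 = (18 − 17) − 0 = 1, and there is no ∂_3, so H_2 = Z.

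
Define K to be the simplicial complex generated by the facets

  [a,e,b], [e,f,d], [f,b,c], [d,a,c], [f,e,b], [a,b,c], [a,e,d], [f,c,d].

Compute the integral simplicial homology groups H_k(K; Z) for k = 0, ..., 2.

H_0 = Z,  H_1 = 0,  H_2 = Z.

Take the total order a < b < c < d < e < f on the vertex set. Then K (dimension 2) consists of the simplices:

  0-simplices (6): a, b, c, d, e, f
  1-simplices (12): ab, ac, ad, ae, bc, be, bf, cd, cf, de, df, ef
  2-simplices (8): abc, abe, acd, ade, bcf, bef, cdf, def

so the chain groups are C_0 ≅ Z^6, C_1 ≅ Z^12, C_2 ≅ Z^8.

∂_1: C_1 → C_0 is given by ∂[p,q] = [q] − [p]. For instance
  ∂ae = e − a.
This gives a 6×12 integer matrix of rank 5; reducing to Smith normal form yields diagonal entries (1,1,1,1,1).

The boundary map ∂_2: C_2 → C_1 acts by ∂[p,q,r] = [q,r] − [p,r] + [p,q]. For instance
  ∂acd = cd − ad + ac,
  ∂ade = de − ae + ad.
The resulting 12×8 matrix has rank 7, and its Smith normal form has invariant factors (1,1,1,1,1,1,1).

Reading off H_k = ker ∂_k / im ∂_{k+1}:

  H_0: rank C_0 − rank ∂_1 = 6 − 5 = 1, and the invariant factors of ∂_1 are all 1, so H_0 = Z.
  H_1: rank ker ∂_1 − rank ∂_2 = (12 − 5) − 7 = 0, and the invariant factors of ∂_2 are all 1, so H_1 = 0.
  H_2: rank ker ∂_2 − rank ∂_3 = (8 − 7) − 0 = 1, and there is no ∂_3, so H_2 = Z.

(K is a triangulation of the 2-sphere S^2.)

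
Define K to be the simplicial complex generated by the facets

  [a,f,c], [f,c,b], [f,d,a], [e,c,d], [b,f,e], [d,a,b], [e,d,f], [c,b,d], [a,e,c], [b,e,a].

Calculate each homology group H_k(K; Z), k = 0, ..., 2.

We work with the vertex ordering a < b < c < d < e < f. The simplices of K, each written with vertices in increasing order, are:

  0-simplices (6): a, b, c, d, e, f
  1-simplices (15): ab, ac, ad, ae, af, bc, bd, be, bf, cd, ce, cf, de, df, ef
  2-simplices (10): abd, abe, ace, acf, adf, bcd, bcf, bef, cde, def

giving chain groups C_0 ≅ Z^6, C_1 ≅ Z^15, C_2 ≅ Z^10.

Boundary ∂_1: C_1 → C_0 is given by ∂[p,q] = [q] − [p].
This gives a 6×15 integer matrix of rank 5; reducing to Smith normal form yields diagonal entries (1,1,1,1,1).

∂_2: C_2 → C_1 sends each 2-simplex [p,q,r] to [q,r] − [p,r] + [p,q]. For instance
  ∂adf = df − af + ad,
  ∂abd = bd − ad + ab.
As a 15×10 matrix over Z this has rank 10, with invariant factors (1,1,1,1,1,1,1,1,1,2).

Reading off H_k = ker ∂_k / im ∂_{k+1}:

  H_0: rank C_0 − rank ∂_1 = 6 − 5 = 1, and the invariant factors of ∂_1 are all 1, so H_0 = Z.
  H_1: rank ker ∂_1 − rank ∂_2 = (15 − 5) − 10 = 0, and ∂_2 has invariant factor 2 > 1, so H_1 = Z/2.
  H_2: rank ker ∂_2 − rank ∂_3 = (10 − 10) − 0 = 0, and there is no ∂_3, so H_2 = 0.

As a check, the Euler characteristic is 6 − 15 + 10 = 1, which agrees with 1 − 0 + 0 = 1.

H_0 = Z,  H_1 = Z/2,  H_2 = 0.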